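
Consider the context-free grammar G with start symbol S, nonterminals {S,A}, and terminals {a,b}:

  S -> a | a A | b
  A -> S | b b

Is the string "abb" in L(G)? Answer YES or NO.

Convert to CNF:
  S -> T0 A | a | b
  A -> T0 A | T1 T1 | a | b
  T0 -> a
  T1 -> b

CYK table (by increasing span):
  cell(0,0) a: {A,S,T0}  orig:{A,S}
  cell(1,1) b: {A,S,T1}  orig:{A,S}
  cell(2,2) b: {A,S,T1}  orig:{A,S}
  cell(0,1) ab: {A,S}
  cell(1,2) bb: {A}
  cell(0,2) abb: {A,S}

S ∈ T[0,2] ⇒ YES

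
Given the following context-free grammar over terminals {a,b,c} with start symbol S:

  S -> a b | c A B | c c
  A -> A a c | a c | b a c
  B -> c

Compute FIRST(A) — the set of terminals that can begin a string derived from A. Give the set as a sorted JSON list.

FIRST iteration:
round 1:
  A via A→a c: +{a}
  A via A→b a c: +{b}
  B via B→c: +{c}
  S via S→a b: +{a}
  S via S→c A B: +{c}
  FIRST[S]={a,c}  FIRST[A]={a,b}  FIRST[B]={c}
round 2: (no change)
  FIRST[S]={a,c}  FIRST[A]={a,b}  FIRST[B]={c}

FIRST(A) = ["a", "b"]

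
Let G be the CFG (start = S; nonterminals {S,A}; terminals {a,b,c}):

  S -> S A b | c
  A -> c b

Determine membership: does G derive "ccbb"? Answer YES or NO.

Convert to CNF:
  S -> S X2 | c
  A -> T0 T1
  T0 -> c
  T1 -> b
  X2 -> A T1

CYK table (by increasing span):
  T[0,0] 'c' = {S,T0}  orig:{S}
  T[1,1] 'c' = {S,T0}  orig:{S}
  T[2,2] 'b' = {T1}  orig:{}
  T[3,3] 'b' = {T1}  orig:{}
  T[0,1] 'cc' = ∅
  T[1,2] 'cb' = {A}
  T[2,3] 'bb' = ∅
  T[0,2] 'ccb' = ∅
  T[1,3] 'cbb' = {X2}  orig:{}
  T[0,3] 'ccbb' = {S}

S ∈ T[0,3] ⇒ YES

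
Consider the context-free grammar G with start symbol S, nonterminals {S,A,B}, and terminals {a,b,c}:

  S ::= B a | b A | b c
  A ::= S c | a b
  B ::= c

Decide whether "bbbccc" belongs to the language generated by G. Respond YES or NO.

CNF form of G:
  S -> B T1 | T2 A | T2 T0
  A -> S T0 | T1 T2
  B -> c
  T0 -> c
  T1 -> a
  T2 -> b

CYK table (by increasing span):
  cell(0,0) b: {T2}  orig:{}
  cell(1,1) b: {T2}  orig:{}
  cell(2,2) b: {T2}  orig:{}
  cell(3,3) c: {B,T0}  orig:{B}
  cell(4,4) c: {B,T0}  orig:{B}
  cell(5,5) c: {B,T0}  orig:{B}
  cell(0,1) bb: ∅
  cell(1,2) bb: ∅
  cell(2,3) bc: {S}
  cell(3,4) cc: ∅
  cell(4,5) cc: ∅
  cell(0,2) bbb: ∅
  cell(1,3) bbc: ∅
  cell(2,4) bcc: {A}
  cell(3,5) ccc: ∅
  cell(0,3) bbbc: ∅
  cell(1,4) bbcc: {S}
  cell(2,5) bccc: ∅
  cell(0,4) bbbcc: ∅
  cell(1,5) bbccc: {A}
  cell(0,5) bbbccc: {S}

S ∈ T[0,5] ⇒ YES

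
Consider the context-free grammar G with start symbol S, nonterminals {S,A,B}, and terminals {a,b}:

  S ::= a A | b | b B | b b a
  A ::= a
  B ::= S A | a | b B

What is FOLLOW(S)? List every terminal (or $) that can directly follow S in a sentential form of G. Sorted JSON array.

Compute FIRST by fixpoint:
pass 1:
  A via A→a: +{a}
  B via B→a: +{a}
  B via B→b B: +{b}
  S via S→a A: +{a}
  S via S→b: +{b}
  S: {a,b}  A: {a}  B: {a,b}
pass 2: — fixpoint
  S: {a,b}  A: {a}  B: {a,b}

FOLLOW sets:
FOLLOW(S) := {$}
iter 1:
  B→S A: FOLLOW(S) ⊇ FIRST(A) = {a}; new: +{a}
  S→a A: FOLLOW(A) ⊇ FOLLOW(S) ⊇ {$,a}; new: +{$,a}
  S→b B: FOLLOW(B) ⊇ FOLLOW(S) ⊇ {$,a}; new: +{$,a}
  FOLLOW[S]={$,a}  FOLLOW[A]={$,a}  FOLLOW[B]={$,a}
iter 2: — fixpoint
  FOLLOW[S]={$,a}  FOLLOW[A]={$,a}  FOLLOW[B]={$,a}

FOLLOW(S) = ["$", "a"]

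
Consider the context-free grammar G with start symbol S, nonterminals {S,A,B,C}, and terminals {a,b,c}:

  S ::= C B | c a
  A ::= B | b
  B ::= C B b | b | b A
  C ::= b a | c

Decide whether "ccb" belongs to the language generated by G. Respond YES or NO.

CNF form of G:
  S -> C B | T2 T1
  A -> C X3 | T0 A | b
  B -> C X4 | T0 A | b
  C -> T0 T1 | c
  T0 -> b
  T1 -> a
  T2 -> c
  X3 -> B T0
  X4 -> B T0

CYK fill:
  cell(0,0) c: {C,T2}  orig:{C}
  cell(1,1) c: {C,T2}  orig:{C}
  cell(2,2) b: {A,B,T0}  orig:{A,B}
  cell(0,1) cc: ∅
  cell(1,2) cb: {S}
  cell(0,2) ccb: ∅

S ∉ T[0,2] ⇒ NO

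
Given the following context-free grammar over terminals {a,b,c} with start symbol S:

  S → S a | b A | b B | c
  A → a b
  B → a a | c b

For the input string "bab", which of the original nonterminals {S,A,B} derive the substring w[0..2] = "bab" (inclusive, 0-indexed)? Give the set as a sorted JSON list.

Convert to CNF:
  S -> S T0 | T1 A | T1 B | c
  A -> T0 T1
  B -> T0 T0 | T2 T1
  T0 -> a
  T1 -> b
  T2 -> c

CYK fill — only the sub-triangle for w[0..2]:
  [0..0]={T1}  "b"  orig:{}
  [1..1]={T0}  "a"  orig:{}
  [2..2]={T1}  "b"  orig:{}
  [0..1]=∅  "ba"
  [1..2]={A}  "ab"
  [0..2]={S}  "bab"

Original NTs in T[0,2] deriving "bab": ["S"]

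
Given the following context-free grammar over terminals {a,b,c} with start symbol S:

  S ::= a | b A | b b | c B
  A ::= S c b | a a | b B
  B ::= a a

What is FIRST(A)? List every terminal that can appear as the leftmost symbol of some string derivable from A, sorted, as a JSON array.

FIRST iteration:
[1]
  A via A→a a: +{a}
  A via A→b B: +{b}
  B via B→a a: +{a}
  S via S→a: +{a}
  S via S→b A: +{b}
  S via S→c B: +{c}
  FIRST(S)={a,b,c}  FIRST(A)={a,b}  FIRST(B)={a}
[2]
  A via A→S c b: +{c}
  FIRST(S)={a,b,c}  FIRST(A)={a,b,c}  FIRST(B)={a}
[3] done
  FIRST(S)={a,b,c}  FIRST(A)={a,b,c}  FIRST(B)={a}

FIRST(A) = ["a", "b", "c"]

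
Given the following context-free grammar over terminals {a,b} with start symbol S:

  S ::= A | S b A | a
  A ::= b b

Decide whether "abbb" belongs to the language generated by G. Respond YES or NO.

Convert to CNF:
  S -> S X1 | T0 T0 | a
  A -> T0 T0
  T0 -> b
  X1 -> T0 A

CYK fill:
  cell(0,0) a: {S}
  cell(1,1) b: {T0}  orig:{}
  cell(2,2) b: {T0}  orig:{}
  cell(3,3) b: {T0}  orig:{}
  cell(0,1) ab: ∅
  cell(1,2) bb: {A,S}
  cell(2,3) bb: {A,S}
  cell(0,2) abb: ∅
  cell(1,3) bbb: {X1}  orig:{}
  cell(0,3) abbb: {S}

S ∈ T[0,3] ⇒ YES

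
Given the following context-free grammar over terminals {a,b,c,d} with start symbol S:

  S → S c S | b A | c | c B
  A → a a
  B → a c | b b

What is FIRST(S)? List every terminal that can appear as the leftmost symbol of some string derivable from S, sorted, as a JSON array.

FIRST sets, iterate to fixpoint:
[1]
  A via A→a a: +{a}
  B via B→a c: +{a}
  B via B→b b: +{b}
  S via S→b A: +{b}
  S via S→c: +{c}
  FIRST[S]={b,c}  FIRST[A]={a}  FIRST[B]={a,b}
[2] done
  FIRST[S]={b,c}  FIRST[A]={a}  FIRST[B]={a,b}

FIRST(S) = ["b", "c"]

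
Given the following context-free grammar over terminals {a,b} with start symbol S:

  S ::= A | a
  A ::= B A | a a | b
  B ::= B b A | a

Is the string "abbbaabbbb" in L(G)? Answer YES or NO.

CNF form of G:
  S -> B A | T0 T0 | a | b
  A -> B A | T0 T0 | b
  B -> B X2 | a
  T0 -> a
  T1 -> b
  X2 -> T1 A

Fill CYK table bottom-up:
  cell(0,0) a: {B,S,T0}  orig:{B,S}
  cell(1,1) b: {A,S,T1}  orig:{A,S}
  cell(2,2) b: {A,S,T1}  orig:{A,S}
  cell(3,3) b: {A,S,T1}  orig:{A,S}
  cell(4,4) a: {B,S,T0}  orig:{B,S}
  cell(5,5) a: {B,S,T0}  orig:{B,S}
  cell(6,6) b: {A,S,T1}  orig:{A,S}
  cell(7,7) b: {A,S,T1}  orig:{A,S}
  cell(8,8) b: {A,S,T1}  orig:{A,S}
  cell(9,9) b: {A,S,T1}  orig:{A,S}
  cell(0,1) ab: {A,S}
  cell(1,2) bb: {X2}  orig:{}
  cell(2,3) bb: {X2}  orig:{}
  cell(3,4) ba: ∅
  cell(4,5) aa: {A,S}
  cell(5,6) ab: {A,S}
  cell(6,7) bb: {X2}  orig:{}
  cell(7,8) bb: {X2}  orig:{}
  cell(8,9) bb: {X2}  orig:{}
  cell(0,2) abb: {B}
  cell(1,3) bbb: ∅
  cell(2,4) bba: ∅
  cell(3,5) baa: {X2}  orig:{}
  cell(4,6) aab: {A,S}
  cell(5,7) abb: {B}
  cell(6,8) bbb: ∅
  cell(7,9) bbb: ∅
  cell(0,3) abbb: {A,S}
  cell(1,4) bbba: ∅
  cell(2,5) bbaa: ∅
  cell(3,6) baab: {X2}  orig:{}
  cell(4,7) aabb: ∅
  cell(5,8) abbb: {A,S}
  cell(6,9) bbbb: ∅
  cell(0,4) abbba: ∅
  cell(1,5) bbbaa: ∅
  cell(2,6) bbaab: ∅
  cell(3,7) baabb: ∅
  cell(4,8) aabbb: {A,S}
  cell(5,9) abbbb: {B}
  cell(0,5) abbbaa: {B}
  cell(1,6) bbbaab: ∅
  cell(2,7) bbaabb: ∅
  cell(3,8) baabbb: {X2}  orig:{}
  cell(4,9) aabbbb: ∅
  cell(0,6) abbbaab: {A,B,S}
  cell(1,7) bbbaabb: ∅
  cell(2,8) bbaabbb: ∅
  cell(3,9) baabbbb: ∅
  cell(0,7) abbbaabb: {A,B,S}
  cell(1,8) bbbaabbb: ∅
  cell(2,9) bbaabbbb: ∅
  cell(0,8) abbbaabbb: {A,B,S}
  cell(1,9) bbbaabbbb: ∅
  cell(0,9) abbbaabbbb: {A,B,S}

S ∈ T[0,9] ⇒ YES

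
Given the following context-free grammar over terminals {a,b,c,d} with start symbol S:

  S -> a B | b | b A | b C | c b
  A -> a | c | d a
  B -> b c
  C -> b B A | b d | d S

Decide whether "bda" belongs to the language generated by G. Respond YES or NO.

CNF form of G:
  S -> T1 B | T2 A | T2 C | T3 T2 | b
  A -> T0 T1 | a | c
  B -> T2 T3
  C -> T0 S | T2 T0 | T2 X4
  T0 -> d
  T1 -> a
  T2 -> b
  T3 -> c
  X4 -> B A

CYK fill:
  T[0,0] 'b' = {S,T2}  orig:{S}
  T[1,1] 'd' = {T0}  orig:{}
  T[2,2] 'a' = {A,T1}  orig:{A}
  T[0,1] 'bd' = {C}
  T[1,2] 'da' = {A}
  T[0,2] 'bda' = {S}

S ∈ T[0,2] ⇒ YES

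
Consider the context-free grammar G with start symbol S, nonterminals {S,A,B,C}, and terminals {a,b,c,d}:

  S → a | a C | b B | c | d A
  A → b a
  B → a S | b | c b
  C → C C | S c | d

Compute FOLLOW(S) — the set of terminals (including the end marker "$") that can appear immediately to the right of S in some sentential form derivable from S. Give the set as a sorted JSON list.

Compute FIRST by fixpoint:
pass 1:
  A via A→b a: +{b}
  B via B→a S: +{a}
  B via B→b: +{b}
  B via B→c b: +{c}
  C via C→d: +{d}
  S via S→a: +{a}
  S via S→b B: +{b}
  S via S→c: +{c}
  S via S→d A: +{d}
  FIRST(S)={a,b,c,d}  FIRST(A)={b}  FIRST(B)={a,b,c}  FIRST(C)={d}
pass 2:
  C via C→S c: +{a,b,c}
  FIRST(S)={a,b,c,d}  FIRST(A)={b}  FIRST(B)={a,b,c}  FIRST(C)={a,b,c,d}
pass 3: — fixpoint
  FIRST(S)={a,b,c,d}  FIRST(A)={b}  FIRST(B)={a,b,c}  FIRST(C)={a,b,c,d}

Compute FOLLOW by fixpoint:
seed FOLLOW(S) with $
iter 1:
  C→C C: FOLLOW(C) ⊇ FIRST(C) = {a,b,c,d}; new: +{a,b,c,d}
  C→S c: FOLLOW(S) ⊇ FIRST(c) = {c}; new: +{c}
  S→a C: FOLLOW(C) ⊇ FOLLOW(S) ⊇ {$,c}; new: +{$}
  S→b B: FOLLOW(B) ⊇ FOLLOW(S) ⊇ {$,c}; new: +{$,c}
  S→d A: FOLLOW(A) ⊇ FOLLOW(S) ⊇ {$,c}; new: +{$,c}
  FOLLOW(S)={$,c}  FOLLOW(A)={$,c}  FOLLOW(B)={$,c}  FOLLOW(C)={$,a,b,c,d}
iter 2: — fixpoint
  FOLLOW(S)={$,c}  FOLLOW(A)={$,c}  FOLLOW(B)={$,c}  FOLLOW(C)={$,a,b,c,d}

FOLLOW(S) = ["$", "c"]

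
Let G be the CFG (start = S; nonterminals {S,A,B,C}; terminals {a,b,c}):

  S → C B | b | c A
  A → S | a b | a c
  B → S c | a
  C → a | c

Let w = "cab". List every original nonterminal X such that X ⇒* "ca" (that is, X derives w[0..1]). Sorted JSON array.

CNF form of G:
  S -> C B | T2 A | b
  A -> C B | T0 T1 | T0 T2 | T2 A | b
  B -> S T2 | a
  C -> a | c
  T0 -> a
  T1 -> b
  T2 -> c

CYK table (by increasing span) (cells [i..j] with 0 ≤ i ≤ j ≤ 1 only):
  T[0,0] 'c' = {C,T2}  orig:{C}
  T[1,1] 'a' = {B,C,T0}  orig:{B,C}
  T[0,1] 'ca' = {A,S}

Original NTs in T[0,1] deriving "ca": ["A", "S"]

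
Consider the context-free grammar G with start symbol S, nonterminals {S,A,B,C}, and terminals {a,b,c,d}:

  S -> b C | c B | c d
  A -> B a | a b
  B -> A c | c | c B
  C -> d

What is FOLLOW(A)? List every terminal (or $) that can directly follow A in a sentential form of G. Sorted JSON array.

FIRST iteration:
[1]
  A via A→a b: +{a}
  B via B→A c: +{a}
  B via B→c: +{c}
  C via C→d: +{d}
  S via S→b C: +{b}
  S via S→c B: +{c}
  FIRST[S]={b,c}  FIRST[A]={a}  FIRST[B]={a,c}  FIRST[C]={d}
[2]
  A via A→B a: +{c}
  FIRST[S]={b,c}  FIRST[A]={a,c}  FIRST[B]={a,c}  FIRST[C]={d}
[3] (no change)
  FIRST[S]={b,c}  FIRST[A]={a,c}  FIRST[B]={a,c}  FIRST[C]={d}

FOLLOW sets:
seed FOLLOW(S) with $
pass 1:
  A→B a: FOLLOW(B) ⊇ FIRST(a) = {a}; new: +{a}
  B→A c: FOLLOW(A) ⊇ FIRST(c) = {c}; new: +{c}
  S→b C: FOLLOW(C) ⊇ FOLLOW(S) ⊇ {$}; new: +{$}
  S→c B: FOLLOW(B) ⊇ FOLLOW(S) ⊇ {$}; new: +{$}
  FOLLOW(S)={$}  FOLLOW(A)={c}  FOLLOW(B)={$,a}  FOLLOW(C)={$}
pass 2: — fixpoint
  FOLLOW(S)={$}  FOLLOW(A)={c}  FOLLOW(B)={$,a}  FOLLOW(C)={$}

FOLLOW(A) = ["c"]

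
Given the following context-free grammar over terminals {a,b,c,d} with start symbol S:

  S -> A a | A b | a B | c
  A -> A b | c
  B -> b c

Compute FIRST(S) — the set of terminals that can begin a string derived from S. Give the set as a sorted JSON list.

Compute FIRST by fixpoint:
[1]
  A via A→c: +{c}
  B via B→b c: +{b}
  S via S→A a: +{c}
  S via S→a B: +{a}
  FIRST(S)={a,c}  FIRST(A)={c}  FIRST(B)={b}
[2] (stable)
  FIRST(S)={a,c}  FIRST(A)={c}  FIRST(B)={b}

FIRST(S) = ["a", "c"]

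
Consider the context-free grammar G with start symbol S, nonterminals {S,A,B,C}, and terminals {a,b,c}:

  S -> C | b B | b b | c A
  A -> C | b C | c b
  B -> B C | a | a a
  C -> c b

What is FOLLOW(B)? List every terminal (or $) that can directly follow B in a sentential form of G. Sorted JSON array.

Compute FIRST by fixpoint:
[1]
  A via A→b C: +{b}
  A via A→c b: +{c}
  B via B→a: +{a}
  C via C→c b: +{c}
  S via S→C: +{c}
  S via S→b B: +{b}
  FIRST[S]={b,c}  FIRST[A]={b,c}  FIRST[B]={a}  FIRST[C]={c}
[2] — fixpoint
  FIRST[S]={b,c}  FIRST[A]={b,c}  FIRST[B]={a}  FIRST[C]={c}

FOLLOW sets:
FOLLOW(S) := {$}
[1]
  B→B C: FOLLOW(B) ⊇ FIRST(C) = {c}; new: +{c}
  B→B C: FOLLOW(C) ⊇ FOLLOW(B) ⊇ {c}; new: +{c}
  S→C: FOLLOW(C) ⊇ FOLLOW(S) ⊇ {$}; new: +{$}
  S→b B: FOLLOW(B) ⊇ FOLLOW(S) ⊇ {$}; new: +{$}
  S→c A: FOLLOW(A) ⊇ FOLLOW(S) ⊇ {$}; new: +{$}
  S: {$}  A: {$}  B: {$,c}  C: {$,c}
[2] done
  S: {$}  A: {$}  B: {$,c}  C: {$,c}

FOLLOW(B) = ["$", "c"]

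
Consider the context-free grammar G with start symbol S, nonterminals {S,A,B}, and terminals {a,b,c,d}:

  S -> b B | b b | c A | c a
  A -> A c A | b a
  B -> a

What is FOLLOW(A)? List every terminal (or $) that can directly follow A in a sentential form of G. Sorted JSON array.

Compute FIRST by fixpoint:
[1]
  A via A→b a: +{b}
  B via B→a: +{a}
  S via S→b B: +{b}
  S via S→c A: +{c}
  FIRST[S]={b,c}  FIRST[A]={b}  FIRST[B]={a}
[2] (no change)
  FIRST[S]={b,c}  FIRST[A]={b}  FIRST[B]={a}

FOLLOW iteration:
FOLLOW(S) := {$}
[1]
  A→A c A: FOLLOW(A) ⊇ FIRST(c) = {c}; new: +{c}
  S→b B: FOLLOW(B) ⊇ FOLLOW(S) ⊇ {$}; new: +{$}
  S→c A: FOLLOW(A) ⊇ FOLLOW(S) ⊇ {$}; new: +{$}
  S: {$}  A: {$,c}  B: {$}
[2] (no change)
  S: {$}  A: {$,c}  B: {$}

FOLLOW(A) = ["$", "c"]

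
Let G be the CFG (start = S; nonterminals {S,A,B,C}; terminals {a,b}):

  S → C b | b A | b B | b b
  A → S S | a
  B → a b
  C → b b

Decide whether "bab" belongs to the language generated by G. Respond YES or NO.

CNF form of G:
  S -> C T1 | T1 A | T1 B | T1 T1
  A -> S S | a
  B -> T0 T1
  C -> T1 T1
  T0 -> a
  T1 -> b

Fill CYK table bottom-up:
  T[0,0] 'b' = {T1}  orig:{}
  T[1,1] 'a' = {A,T0}  orig:{A}
  T[2,2] 'b' = {T1}  orig:{}
  T[0,1] 'ba' = {S}
  T[1,2] 'ab' = {B}
  T[0,2] 'bab' = {S}

S ∈ T[0,2] ⇒ YES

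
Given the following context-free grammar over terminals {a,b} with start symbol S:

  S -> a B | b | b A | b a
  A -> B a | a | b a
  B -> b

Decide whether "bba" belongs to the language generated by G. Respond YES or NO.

Convert to CNF:
  S -> T0 B | T1 A | T1 T0 | b
  A -> B T0 | T1 T0 | a
  B -> b
  T0 -> a
  T1 -> b

Fill CYK table bottom-up:
  T[0,0] 'b' = {B,S,T1}  orig:{B,S}
  T[1,1] 'b' = {B,S,T1}  orig:{B,S}
  T[2,2] 'a' = {A,T0}  orig:{A}
  T[0,1] 'bb' = ∅
  T[1,2] 'ba' = {A,S}
  T[0,2] 'bba' = {S}

S ∈ T[0,2] ⇒ YES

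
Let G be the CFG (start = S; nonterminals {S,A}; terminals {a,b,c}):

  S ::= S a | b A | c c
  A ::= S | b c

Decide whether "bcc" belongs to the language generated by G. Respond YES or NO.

Convert to CNF:
  S -> S T0 | T1 A | T2 T2
  A -> S T0 | T1 A | T1 T2 | T2 T2
  T0 -> a
  T1 -> b
  T2 -> c

Fill CYK table bottom-up:
  [0..0]={T1}  "b"  orig:{}
  [1..1]={T2}  "c"  orig:{}
  [2..2]={T2}  "c"  orig:{}
  [0..1]={A}  "bc"
  [1..2]={A,S}  "cc"
  [0..2]={A,S}  "bcc"

S ∈ T[0,2] ⇒ YES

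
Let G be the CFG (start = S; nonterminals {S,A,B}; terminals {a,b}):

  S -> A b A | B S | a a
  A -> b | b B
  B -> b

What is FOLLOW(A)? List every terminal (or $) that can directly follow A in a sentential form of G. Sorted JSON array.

FIRST iteration:
iter 1:
  A via A→b: +{b}
  B via B→b: +{b}
  S via S→A b A: +{b}
  S via S→a a: +{a}
  FIRST(S)={a,b}  FIRST(A)={b}  FIRST(B)={b}
iter 2: (no change)
  FIRST(S)={a,b}  FIRST(A)={b}  FIRST(B)={b}

FOLLOW sets:
FOLLOW(S) := {$}
pass 1:
  S→A b A: FOLLOW(A) ⊇ FIRST(b) = {b}; new: +{b}
  S→A b A: FOLLOW(A) ⊇ FOLLOW(S) ⊇ {$}; new: +{$}
  S→B S: FOLLOW(B) ⊇ FIRST(S) = {a,b}; new: +{a,b}
  S: {$}  A: {$,b}  B: {a,b}
pass 2:
  A→b B: FOLLOW(B) ⊇ FOLLOW(A) ⊇ {$,b}; new: +{$}
  S: {$}  A: {$,b}  B: {$,a,b}
pass 3: — fixpoint
  S: {$}  A: {$,b}  B: {$,a,b}

FOLLOW(A) = ["$", "b"]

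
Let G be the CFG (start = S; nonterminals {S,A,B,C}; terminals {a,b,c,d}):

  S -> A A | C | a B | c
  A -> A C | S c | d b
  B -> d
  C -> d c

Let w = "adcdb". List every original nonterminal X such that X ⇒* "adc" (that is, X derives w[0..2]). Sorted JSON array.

CNF form of G:
  S -> A A | T1 T0 | T3 B | c
  A -> A C | S T0 | T1 T2
  B -> d
  C -> T1 T0
  T0 -> c
  T1 -> d
  T2 -> b
  T3 -> a

Fill CYK table bottom-up, restricted to cells inside w[0..2]:
  [0..0]={T3}  "a"  orig:{}
  [1..1]={B,T1}  "d"  orig:{B}
  [2..2]={S,T0}  "c"  orig:{S}
  [0..1]={S}  "ad"
  [1..2]={C,S}  "dc"
  [0..2]={A}  "adc"

Original NTs in T[0,2] deriving "adc": ["A"]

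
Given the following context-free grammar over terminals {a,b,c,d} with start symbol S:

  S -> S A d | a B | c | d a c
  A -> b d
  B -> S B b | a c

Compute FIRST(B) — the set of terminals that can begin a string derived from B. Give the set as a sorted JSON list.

FIRST iteration:
iter 1:
  A via A→b d: +{b}
  B via B→a c: +{a}
  S via S→a B: +{a}
  S via S→c: +{c}
  S via S→d a c: +{d}
  S: {a,c,d}  A: {b}  B: {a}
iter 2:
  B via B→S B b: +{c,d}
  S: {a,c,d}  A: {b}  B: {a,c,d}
iter 3: (stable)
  S: {a,c,d}  A: {b}  B: {a,c,d}

FIRST(B) = ["a", "c", "d"]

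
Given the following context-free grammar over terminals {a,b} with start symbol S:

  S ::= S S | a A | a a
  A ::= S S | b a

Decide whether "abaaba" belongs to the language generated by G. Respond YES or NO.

CNF form of G:
  S -> S S | T1 A | T1 T1
  A -> S S | T0 T1
  T0 -> b
  T1 -> a

Fill CYK table bottom-up:
  [0..0]={T1}  "a"  orig:{}
  [1..1]={T0}  "b"  orig:{}
  [2..2]={T1}  "a"  orig:{}
  [3..3]={T1}  "a"  orig:{}
  [4..4]={T0}  "b"  orig:{}
  [5..5]={T1}  "a"  orig:{}
  [0..1]=∅  "ab"
  [1..2]={A}  "ba"
  [2..3]={S}  "aa"
  [3..4]=∅  "ab"
  [4..5]={A}  "ba"
  [0..2]={S}  "aba"
  [1..3]=∅  "baa"
  [2..4]=∅  "aab"
  [3..5]={S}  "aba"
  [0..3]=∅  "abaa"
  [1..4]=∅  "baab"
  [2..5]=∅  "aaba"
  [0..4]=∅  "abaab"
  [1..5]=∅  "baaba"
  [0..5]={A,S}  "abaaba"

S ∈ T[0,5] ⇒ YES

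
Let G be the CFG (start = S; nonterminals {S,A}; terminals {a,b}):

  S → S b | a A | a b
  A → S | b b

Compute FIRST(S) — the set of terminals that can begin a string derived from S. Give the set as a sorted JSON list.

FIRST sets, iterate to fixpoint:
round 1:
  A via A→b b: +{b}
  S via S→a A: +{a}
  FIRST[S]={a}  FIRST[A]={b}
round 2:
  A via A→S: +{a}
  FIRST[S]={a}  FIRST[A]={a,b}
round 3: (no change)
  FIRST[S]={a}  FIRST[A]={a,b}

FIRST(S) = ["a"]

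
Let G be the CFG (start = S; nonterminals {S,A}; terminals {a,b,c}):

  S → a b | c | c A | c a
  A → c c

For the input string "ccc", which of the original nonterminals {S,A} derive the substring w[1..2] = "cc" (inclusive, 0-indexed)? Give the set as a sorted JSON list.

CNF form of G:
  S -> T0 A | T0 T1 | T1 T2 | c
  A -> T0 T0
  T0 -> c
  T1 -> a
  T2 -> b

CYK table (by increasing span) (cells [i..j] with 1 ≤ i ≤ j ≤ 2 only):
  T[1,1] 'c' = {S,T0}  orig:{S}
  T[2,2] 'c' = {S,T0}  orig:{S}
  T[1,2] 'cc' = {A}

Original NTs in T[1,2] deriving "cc": ["A"]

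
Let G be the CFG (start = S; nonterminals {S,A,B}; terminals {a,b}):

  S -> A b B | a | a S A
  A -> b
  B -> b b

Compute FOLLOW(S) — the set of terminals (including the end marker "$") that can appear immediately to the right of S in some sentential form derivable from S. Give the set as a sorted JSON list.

Compute FIRST by fixpoint:
[1]
  A via A→b: +{b}
  B via B→b b: +{b}
  S via S→A b B: +{b}
  S via S→a: +{a}
  S: {a,b}  A: {b}  B: {b}
[2] — fixpoint
  S: {a,b}  A: {b}  B: {b}

Compute FOLLOW by fixpoint:
initialize: $ ∈ FOLLOW(S)
iter 1:
  S→A b B: FOLLOW(A) ⊇ FIRST(b) = {b}; new: +{b}
  S→A b B: FOLLOW(B) ⊇ FOLLOW(S) ⊇ {$}; new: +{$}
  S→a S A: FOLLOW(S) ⊇ FIRST(A) = {b}; new: +{b}
  S→a S A: FOLLOW(A) ⊇ FOLLOW(S) ⊇ {$,b}; new: +{$}
  FOLLOW(S)={$,b}  FOLLOW(A)={$,b}  FOLLOW(B)={$}
iter 2:
  S→A b B: FOLLOW(B) ⊇ FOLLOW(S) ⊇ {$,b}; new: +{b}
  FOLLOW(S)={$,b}  FOLLOW(A)={$,b}  FOLLOW(B)={$,b}
iter 3: (no change)
  FOLLOW(S)={$,b}  FOLLOW(A)={$,b}  FOLLOW(B)={$,b}

FOLLOW(S) = ["$", "b"]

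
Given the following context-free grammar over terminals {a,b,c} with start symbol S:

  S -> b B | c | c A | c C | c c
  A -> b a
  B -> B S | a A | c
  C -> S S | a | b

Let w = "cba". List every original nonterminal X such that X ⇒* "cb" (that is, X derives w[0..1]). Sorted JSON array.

Convert to CNF:
  S -> T0 B | T2 A | T2 C | T2 T2 | c
  A -> T0 T1
  B -> B S | T1 A | c
  C -> S S | a | b
  T0 -> b
  T1 -> a
  T2 -> c

CYK table (by increasing span) — only the sub-triangle for w[0..1]:
  T[0,0] 'c' = {B,S,T2}  orig:{B,S}
  T[1,1] 'b' = {C,T0}  orig:{C}
  T[0,1] 'cb' = {S}

Original NTs in T[0,1] deriving "cb": ["S"]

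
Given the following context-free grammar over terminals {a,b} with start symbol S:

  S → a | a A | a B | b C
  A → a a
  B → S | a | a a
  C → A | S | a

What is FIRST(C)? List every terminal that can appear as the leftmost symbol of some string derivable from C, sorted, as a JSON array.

FIRST sets, iterate to fixpoint:
iter 1:
  A via A→a a: +{a}
  B via B→a: +{a}
  C via C→A: +{a}
  S via S→a: +{a}
  S via S→b C: +{b}
  FIRST(S)={a,b}  FIRST(A)={a}  FIRST(B)={a}  FIRST(C)={a}
iter 2:
  B via B→S: +{b}
  C via C→S: +{b}
  FIRST(S)={a,b}  FIRST(A)={a}  FIRST(B)={a,b}  FIRST(C)={a,b}
iter 3: (no change)
  FIRST(S)={a,b}  FIRST(A)={a}  FIRST(B)={a,b}  FIRST(C)={a,b}

FIRST(C) = ["a", "b"]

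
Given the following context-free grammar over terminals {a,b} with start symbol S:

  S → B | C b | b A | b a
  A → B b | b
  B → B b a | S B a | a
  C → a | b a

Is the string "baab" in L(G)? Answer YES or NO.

Convert to CNF:
  S -> B X4 | C T0 | S X5 | T0 A | T0 T1 | a
  A -> B T0 | b
  B -> B X2 | S X3 | a
  C -> T0 T1 | a
  T0 -> b
  T1 -> a
  X2 -> T0 T1
  X3 -> B T1
  X4 -> T0 T1
  X5 -> B T1

Fill CYK table bottom-up:
  cell(0,0) b: {A,T0}  orig:{A}
  cell(1,1) a: {B,C,S,T1}  orig:{B,C,S}
  cell(2,2) a: {B,C,S,T1}  orig:{B,C,S}
  cell(3,3) b: {A,T0}  orig:{A}
  cell(0,1) ba: {C,S,X2,X4}  orig:{C,S}
  cell(1,2) aa: {X3,X5}  orig:{}
  cell(2,3) ab: {A,S}
  cell(0,2) baa: ∅
  cell(1,3) aab: ∅
  cell(0,3) baab: ∅

S ∉ T[0,3] ⇒ NO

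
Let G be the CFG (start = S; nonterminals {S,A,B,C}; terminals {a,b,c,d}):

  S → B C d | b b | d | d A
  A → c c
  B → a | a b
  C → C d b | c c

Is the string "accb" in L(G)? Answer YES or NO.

CNF form of G:
  S -> B X5 | T2 T2 | T3 A | d
  A -> T0 T0
  B -> T1 T2 | a
  C -> C X4 | T0 T0
  T0 -> c
  T1 -> a
  T2 -> b
  T3 -> d
  X4 -> T3 T2
  X5 -> C T3

CYK fill:
  cell(0,0) a: {B,T1}  orig:{B}
  cell(1,1) c: {T0}  orig:{}
  cell(2,2) c: {T0}  orig:{}
  cell(3,3) b: {T2}  orig:{}
  cell(0,1) ac: ∅
  cell(1,2) cc: {A,C}
  cell(2,3) cb: ∅
  cell(0,2) acc: ∅
  cell(1,3) ccb: ∅
  cell(0,3) accb: ∅

S ∉ T[0,3] ⇒ NO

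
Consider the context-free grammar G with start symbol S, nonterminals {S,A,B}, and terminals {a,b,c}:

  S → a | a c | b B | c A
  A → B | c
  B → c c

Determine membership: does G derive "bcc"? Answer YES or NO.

Convert to CNF:
  S -> T0 A | T1 T0 | T2 B | a
  A -> T0 T0 | c
  B -> T0 T0
  T0 -> c
  T1 -> a
  T2 -> b

CYK table (by increasing span):
  T[0,0] 'b' = {T2}  orig:{}
  T[1,1] 'c' = {A,T0}  orig:{A}
  T[2,2] 'c' = {A,T0}  orig:{A}
  T[0,1] 'bc' = ∅
  T[1,2] 'cc' = {A,B,S}
  T[0,2] 'bcc' = {S}

S ∈ T[0,2] ⇒ YES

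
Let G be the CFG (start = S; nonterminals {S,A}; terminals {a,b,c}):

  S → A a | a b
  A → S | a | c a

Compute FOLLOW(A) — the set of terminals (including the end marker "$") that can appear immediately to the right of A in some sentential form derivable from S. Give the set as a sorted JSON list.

Compute FIRST by fixpoint:
round 1:
  A via A→a: +{a}
  A via A→c a: +{c}
  S via S→A a: +{a,c}
  FIRST[S]={a,c}  FIRST[A]={a,c}
round 2: (stable)
  FIRST[S]={a,c}  FIRST[A]={a,c}

FOLLOW sets:
initialize: $ ∈ FOLLOW(S)
round 1:
  S→A a: FOLLOW(A) ⊇ FIRST(a) = {a}; new: +{a}
  FOLLOW[S]={$}  FOLLOW[A]={a}
round 2:
  A→S: FOLLOW(S) ⊇ FOLLOW(A) ⊇ {a}; new: +{a}
  FOLLOW[S]={$,a}  FOLLOW[A]={a}
round 3: — fixpoint
  FOLLOW[S]={$,a}  FOLLOW[A]={a}

FOLLOW(A) = ["a"]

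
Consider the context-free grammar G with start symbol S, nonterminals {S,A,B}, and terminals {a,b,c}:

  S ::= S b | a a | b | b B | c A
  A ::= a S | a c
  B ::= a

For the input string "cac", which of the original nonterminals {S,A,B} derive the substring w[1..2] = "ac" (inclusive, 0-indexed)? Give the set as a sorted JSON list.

CNF form of G:
  S -> S T2 | T0 T0 | T1 A | T2 B | b
  A -> T0 S | T0 T1
  B -> a
  T0 -> a
  T1 -> c
  T2 -> b

CYK fill — only the sub-triangle for w[1..2]:
  [1..1]={B,T0}  "a"  orig:{B}
  [2..2]={T1}  "c"  orig:{}
  [1..2]={A}  "ac"

Original NTs in T[1,2] deriving "ac": ["A"]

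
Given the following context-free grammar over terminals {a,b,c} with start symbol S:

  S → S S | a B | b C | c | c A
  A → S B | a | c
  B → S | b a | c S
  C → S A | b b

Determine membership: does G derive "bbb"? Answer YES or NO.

CNF form of G:
  S -> S S | T0 B | T1 C | T2 A | c
  A -> S B | a | c
  B -> S S | T0 B | T1 C | T1 T0 | T2 A | T2 S | c
  C -> S A | T1 T1
  T0 -> a
  T1 -> b
  T2 -> c

Fill CYK table bottom-up:
  T[0,0] 'b' = {T1}  orig:{}
  T[1,1] 'b' = {T1}  orig:{}
  T[2,2] 'b' = {T1}  orig:{}
  T[0,1] 'bb' = {C}
  T[1,2] 'bb' = {C}
  T[0,2] 'bbb' = {B,S}

S ∈ T[0,2] ⇒ YES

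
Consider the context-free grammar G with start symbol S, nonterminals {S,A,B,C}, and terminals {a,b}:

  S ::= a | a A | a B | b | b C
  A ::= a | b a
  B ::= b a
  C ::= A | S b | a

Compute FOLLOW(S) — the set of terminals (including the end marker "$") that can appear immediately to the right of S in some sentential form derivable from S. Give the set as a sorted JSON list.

Compute FIRST by fixpoint:
iter 1:
  A via A→a: +{a}
  A via A→b a: +{b}
  B via B→b a: +{b}
  C via C→A: +{a,b}
  S via S→a: +{a}
  S via S→b: +{b}
  S: {a,b}  A: {a,b}  B: {b}  C: {a,b}
iter 2: (stable)
  S: {a,b}  A: {a,b}  B: {b}  C: {a,b}

FOLLOW sets:
FOLLOW(S) := {$}
pass 1:
  C→S b: FOLLOW(S) ⊇ FIRST(b) = {b}; new: +{b}
  S→a A: FOLLOW(A) ⊇ FOLLOW(S) ⊇ {$,b}; new: +{$,b}
  S→a B: FOLLOW(B) ⊇ FOLLOW(S) ⊇ {$,b}; new: +{$,b}
  S→b C: FOLLOW(C) ⊇ FOLLOW(S) ⊇ {$,b}; new: +{$,b}
  FOLLOW[S]={$,b}  FOLLOW[A]={$,b}  FOLLOW[B]={$,b}  FOLLOW[C]={$,b}
pass 2: (stable)
  FOLLOW[S]={$,b}  FOLLOW[A]={$,b}  FOLLOW[B]={$,b}  FOLLOW[C]={$,b}

FOLLOW(S) = ["$", "b"]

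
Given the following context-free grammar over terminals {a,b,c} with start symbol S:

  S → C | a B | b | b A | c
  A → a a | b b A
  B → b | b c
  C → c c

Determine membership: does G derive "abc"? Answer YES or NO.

CNF form of G:
  S -> T0 B | T1 A | T2 T2 | b | c
  A -> T0 T0 | T1 X3
  B -> T1 T2 | b
  C -> T2 T2
  T0 -> a
  T1 -> b
  T2 -> c
  X3 -> T1 A

CYK fill:
  cell(0,0) a: {T0}  orig:{}
  cell(1,1) b: {B,S,T1}  orig:{B,S}
  cell(2,2) c: {S,T2}  orig:{S}
  cell(0,1) ab: {S}
  cell(1,2) bc: {B}
  cell(0,2) abc: {S}

S ∈ T[0,2] ⇒ YES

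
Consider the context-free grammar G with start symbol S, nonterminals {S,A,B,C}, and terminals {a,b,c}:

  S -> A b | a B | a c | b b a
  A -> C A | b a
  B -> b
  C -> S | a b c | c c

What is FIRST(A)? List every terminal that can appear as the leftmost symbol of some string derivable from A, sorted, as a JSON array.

FIRST sets, iterate to fixpoint:
iter 1:
  A via A→b a: +{b}
  B via B→b: +{b}
  C via C→a b c: +{a}
  C via C→c c: +{c}
  S via S→A b: +{b}
  S via S→a B: +{a}
  S: {a,b}  A: {b}  B: {b}  C: {a,c}
iter 2:
  A via A→C A: +{a,c}
  C via C→S: +{b}
  S via S→A b: +{c}
  S: {a,b,c}  A: {a,b,c}  B: {b}  C: {a,b,c}
iter 3: — fixpoint
  S: {a,b,c}  A: {a,b,c}  B: {b}  C: {a,b,c}

FIRST(A) = ["a", "b", "c"]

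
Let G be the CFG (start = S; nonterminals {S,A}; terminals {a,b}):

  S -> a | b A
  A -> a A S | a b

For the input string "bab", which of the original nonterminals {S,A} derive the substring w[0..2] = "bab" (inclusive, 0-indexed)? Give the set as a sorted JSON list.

CNF form of G:
  S -> T1 A | a
  A -> T0 T1 | T0 X2
  T0 -> a
  T1 -> b
  X2 -> A S

Fill CYK table bottom-up, restricted to cells inside w[0..2]:
  [0..0]={T1}  "b"  orig:{}
  [1..1]={S,T0}  "a"  orig:{S}
  [2..2]={T1}  "b"  orig:{}
  [0..1]=∅  "ba"
  [1..2]={A}  "ab"
  [0..2]={S}  "bab"

Original NTs in T[0,2] deriving "bab": ["S"]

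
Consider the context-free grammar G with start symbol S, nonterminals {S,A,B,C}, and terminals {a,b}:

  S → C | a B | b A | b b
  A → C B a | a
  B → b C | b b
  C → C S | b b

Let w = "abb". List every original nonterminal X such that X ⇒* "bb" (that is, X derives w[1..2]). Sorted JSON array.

CNF form of G:
  S -> C S | T0 B | T1 A | T1 T1
  A -> C X2 | a
  B -> T1 C | T1 T1
  C -> C S | T1 T1
  T0 -> a
  T1 -> b
  X2 -> B T0

CYK fill, restricted to cells inside w[1..2]:
  T[1,1] 'b' = {T1}  orig:{}
  T[2,2] 'b' = {T1}  orig:{}
  T[1,2] 'bb' = {B,C,S}

Original NTs in T[1,2] deriving "bb": ["B", "C", "S"]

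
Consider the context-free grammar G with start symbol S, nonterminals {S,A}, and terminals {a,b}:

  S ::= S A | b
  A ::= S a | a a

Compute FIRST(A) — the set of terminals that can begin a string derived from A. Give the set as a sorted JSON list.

Compute FIRST by fixpoint:
iter 1:
  A via A→a a: +{a}
  S via S→b: +{b}
  FIRST(S)={b}  FIRST(A)={a}
iter 2:
  A via A→S a: +{b}
  FIRST(S)={b}  FIRST(A)={a,b}
iter 3: (stable)
  FIRST(S)={b}  FIRST(A)={a,b}

FIRST(A) = ["a", "b"]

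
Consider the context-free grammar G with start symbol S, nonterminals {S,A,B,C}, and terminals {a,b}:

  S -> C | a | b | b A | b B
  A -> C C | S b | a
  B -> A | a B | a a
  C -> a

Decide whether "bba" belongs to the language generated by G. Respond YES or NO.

CNF form of G:
  S -> T0 A | T0 B | a | b
  A -> C C | S T0 | a
  B -> C C | S T0 | T1 B | T1 T1 | a
  C -> a
  T0 -> b
  T1 -> a

Fill CYK table bottom-up:
  cell(0,0) b: {S,T0}  orig:{S}
  cell(1,1) b: {S,T0}  orig:{S}
  cell(2,2) a: {A,B,C,S,T1}  orig:{A,B,C,S}
  cell(0,1) bb: {A,B}
  cell(1,2) ba: {S}
  cell(0,2) bba: ∅

S ∉ T[0,2] ⇒ NO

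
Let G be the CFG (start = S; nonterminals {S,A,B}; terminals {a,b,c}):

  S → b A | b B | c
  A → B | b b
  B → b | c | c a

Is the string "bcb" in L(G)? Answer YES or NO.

CNF form of G:
  S -> T0 A | T0 B | c
  A -> T0 T0 | T1 T2 | b | c
  B -> T1 T2 | b | c
  T0 -> b
  T1 -> c
  T2 -> a

Fill CYK table bottom-up:
  [0..0]={A,B,T0}  "b"  orig:{A,B}
  [1..1]={A,B,S,T1}  "c"  orig:{A,B,S}
  [2..2]={A,B,T0}  "b"  orig:{A,B}
  [0..1]={S}  "bc"
  [1..2]=∅  "cb"
  [0..2]=∅  "bcb"

S ∉ T[0,2] ⇒ NO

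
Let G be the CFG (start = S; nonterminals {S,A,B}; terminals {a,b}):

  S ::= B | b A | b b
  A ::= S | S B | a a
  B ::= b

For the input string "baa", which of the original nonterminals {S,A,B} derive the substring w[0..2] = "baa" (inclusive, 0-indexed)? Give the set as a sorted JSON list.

CNF form of G:
  S -> T1 A | T1 T1 | b
  A -> S B | T0 T0 | T1 A | T1 T1 | b
  B -> b
  T0 -> a
  T1 -> b

CYK fill, restricted to cells inside w[0..2]:
  T[0,0] 'b' = {A,B,S,T1}  orig:{A,B,S}
  T[1,1] 'a' = {T0}  orig:{}
  T[2,2] 'a' = {T0}  orig:{}
  T[0,1] 'ba' = ∅
  T[1,2] 'aa' = {A}
  T[0,2] 'baa' = {A,S}

Original NTs in T[0,2] deriving "baa": ["A", "S"]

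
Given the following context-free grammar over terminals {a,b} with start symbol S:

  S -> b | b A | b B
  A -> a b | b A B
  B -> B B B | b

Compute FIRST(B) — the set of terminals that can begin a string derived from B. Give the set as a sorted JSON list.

Compute FIRST by fixpoint:
iter 1:
  A via A→a b: +{a}
  A via A→b A B: +{b}
  B via B→b: +{b}
  S via S→b: +{b}
  FIRST(S)={b}  FIRST(A)={a,b}  FIRST(B)={b}
iter 2: done
  FIRST(S)={b}  FIRST(A)={a,b}  FIRST(B)={b}

FIRST(B) = ["b"]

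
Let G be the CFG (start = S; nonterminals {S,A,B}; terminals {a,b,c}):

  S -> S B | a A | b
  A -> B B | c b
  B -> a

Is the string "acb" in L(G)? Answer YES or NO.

Convert to CNF:
  S -> S B | T2 A | b
  A -> B B | T0 T1
  B -> a
  T0 -> c
  T1 -> b
  T2 -> a

CYK table (by increasing span):
  T[0,0] 'a' = {B,T2}  orig:{B}
  T[1,1] 'c' = {T0}  orig:{}
  T[2,2] 'b' = {S,T1}  orig:{S}
  T[0,1] 'ac' = ∅
  T[1,2] 'cb' = {A}
  T[0,2] 'acb' = {S}

S ∈ T[0,2] ⇒ YES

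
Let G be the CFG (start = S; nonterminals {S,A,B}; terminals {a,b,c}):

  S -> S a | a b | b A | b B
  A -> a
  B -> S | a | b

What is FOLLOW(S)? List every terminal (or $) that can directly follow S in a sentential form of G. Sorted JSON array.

FIRST iteration:
pass 1:
  A via A→a: +{a}
  B via B→a: +{a}
  B via B→b: +{b}
  S via S→a b: +{a}
  S via S→b A: +{b}
  FIRST(S)={a,b}  FIRST(A)={a}  FIRST(B)={a,b}
pass 2: — fixpoint
  FIRST(S)={a,b}  FIRST(A)={a}  FIRST(B)={a,b}

Compute FOLLOW by fixpoint:
FOLLOW(S) := {$}
[1]
  S→S a: FOLLOW(S) ⊇ FIRST(a) = {a}; new: +{a}
  S→b A: FOLLOW(A) ⊇ FOLLOW(S) ⊇ {$,a}; new: +{$,a}
  S→b B: FOLLOW(B) ⊇ FOLLOW(S) ⊇ {$,a}; new: +{$,a}
  FOLLOW(S)={$,a}  FOLLOW(A)={$,a}  FOLLOW(B)={$,a}
[2] (no change)
  FOLLOW(S)={$,a}  FOLLOW(A)={$,a}  FOLLOW(B)={$,a}

FOLLOW(S) = ["$", "a"]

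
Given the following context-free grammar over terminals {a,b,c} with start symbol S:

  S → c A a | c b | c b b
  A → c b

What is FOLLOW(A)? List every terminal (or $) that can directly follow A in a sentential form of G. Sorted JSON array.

Compute FIRST by fixpoint:
[1]
  A via A→c b: +{c}
  S via S→c A a: +{c}
  FIRST[S]={c}  FIRST[A]={c}
[2] — fixpoint
  FIRST[S]={c}  FIRST[A]={c}

FOLLOW sets:
initialize: $ ∈ FOLLOW(S)
pass 1:
  S→c A a: FOLLOW(A) ⊇ FIRST(a) = {a}; new: +{a}
  S: {$}  A: {a}
pass 2: done
  S: {$}  A: {a}

FOLLOW(A) = ["a"]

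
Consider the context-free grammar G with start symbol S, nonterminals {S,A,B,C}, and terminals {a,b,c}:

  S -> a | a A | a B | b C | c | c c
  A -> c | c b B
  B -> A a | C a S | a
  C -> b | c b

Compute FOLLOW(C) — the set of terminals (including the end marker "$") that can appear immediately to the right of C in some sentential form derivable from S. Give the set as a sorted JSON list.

FIRST iteration:
round 1:
  A via A→c: +{c}
  B via B→A a: +{c}
  B via B→a: +{a}
  C via C→b: +{b}
  C via C→c b: +{c}
  S via S→a: +{a}
  S via S→b C: +{b}
  S via S→c: +{c}
  FIRST[S]={a,b,c}  FIRST[A]={c}  FIRST[B]={a,c}  FIRST[C]={b,c}
round 2:
  B via B→C a S: +{b}
  FIRST[S]={a,b,c}  FIRST[A]={c}  FIRST[B]={a,b,c}  FIRST[C]={b,c}
round 3: (no change)
  FIRST[S]={a,b,c}  FIRST[A]={c}  FIRST[B]={a,b,c}  FIRST[C]={b,c}

FOLLOW sets:
seed FOLLOW(S) with $
round 1:
  B→A a: FOLLOW(A) ⊇ FIRST(a) = {a}; new: +{a}
  B→C a S: FOLLOW(C) ⊇ FIRST(a) = {a}; new: +{a}
  S→a A: FOLLOW(A) ⊇ FOLLOW(S) ⊇ {$}; new: +{$}
  S→a B: FOLLOW(B) ⊇ FOLLOW(S) ⊇ {$}; new: +{$}
  S→b C: FOLLOW(C) ⊇ FOLLOW(S) ⊇ {$}; new: +{$}
  S: {$}  A: {$,a}  B: {$}  C: {$,a}
round 2:
  A→c b B: FOLLOW(B) ⊇ FOLLOW(A) ⊇ {$,a}; new: +{a}
  B→C a S: FOLLOW(S) ⊇ FOLLOW(B) ⊇ {$,a}; new: +{a}
  S: {$,a}  A: {$,a}  B: {$,a}  C: {$,a}
round 3: (stable)
  S: {$,a}  A: {$,a}  B: {$,a}  C: {$,a}

FOLLOW(C) = ["$", "a"]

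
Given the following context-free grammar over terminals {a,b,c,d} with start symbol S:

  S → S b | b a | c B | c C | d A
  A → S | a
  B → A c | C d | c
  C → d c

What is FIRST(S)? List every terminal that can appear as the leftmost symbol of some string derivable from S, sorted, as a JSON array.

FIRST sets, iterate to fixpoint:
iter 1:
  A via A→a: +{a}
  B via B→A c: +{a}
  B via B→c: +{c}
  C via C→d c: +{d}
  S via S→b a: +{b}
  S via S→c B: +{c}
  S via S→d A: +{d}
  S: {b,c,d}  A: {a}  B: {a,c}  C: {d}
iter 2:
  A via A→S: +{b,c,d}
  B via B→A c: +{b,d}
  S: {b,c,d}  A: {a,b,c,d}  B: {a,b,c,d}  C: {d}
iter 3: — fixpoint
  S: {b,c,d}  A: {a,b,c,d}  B: {a,b,c,d}  C: {d}

FIRST(S) = ["b", "c", "d"]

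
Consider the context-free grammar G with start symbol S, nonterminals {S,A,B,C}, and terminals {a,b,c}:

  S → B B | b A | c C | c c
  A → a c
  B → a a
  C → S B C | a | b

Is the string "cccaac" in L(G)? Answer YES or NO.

Convert to CNF:
  S -> B B | T1 C | T1 T1 | T2 A
  A -> T0 T1
  B -> T0 T0
  C -> S X3 | a | b
  T0 -> a
  T1 -> c
  T2 -> b
  X3 -> B C

Fill CYK table bottom-up:
  T[0,0] 'c' = {T1}  orig:{}
  T[1,1] 'c' = {T1}  orig:{}
  T[2,2] 'c' = {T1}  orig:{}
  T[3,3] 'a' = {C,T0}  orig:{C}
  T[4,4] 'a' = {C,T0}  orig:{C}
  T[5,5] 'c' = {T1}  orig:{}
  T[0,1] 'cc' = {S}
  T[1,2] 'cc' = {S}
  T[2,3] 'ca' = {S}
  T[3,4] 'aa' = {B}
  T[4,5] 'ac' = {A}
  T[0,2] 'ccc' = ∅
  T[1,3] 'cca' = ∅
  T[2,4] 'caa' = ∅
  T[3,5] 'aac' = ∅
  T[0,3] 'ccca' = ∅
  T[1,4] 'ccaa' = ∅
  T[2,5] 'caac' = ∅
  T[0,4] 'cccaa' = ∅
  T[1,5] 'ccaac' = ∅
  T[0,5] 'cccaac' = ∅

S ∉ T[0,5] ⇒ NO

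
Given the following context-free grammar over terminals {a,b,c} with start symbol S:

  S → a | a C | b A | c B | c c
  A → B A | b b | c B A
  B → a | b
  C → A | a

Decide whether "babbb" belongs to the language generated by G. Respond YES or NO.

CNF form of G:
  S -> T0 A | T1 B | T1 T1 | T2 C | a
  A -> B A | T0 T0 | T1 X3
  B -> a | b
  C -> B A | T0 T0 | T1 X4 | a
  T0 -> b
  T1 -> c
  T2 -> a
  X3 -> B A
  X4 -> B A

CYK fill:
  cell(0,0) b: {B,T0}  orig:{B}
  cell(1,1) a: {B,C,S,T2}  orig:{B,C,S}
  cell(2,2) b: {B,T0}  orig:{B}
  cell(3,3) b: {B,T0}  orig:{B}
  cell(4,4) b: {B,T0}  orig:{B}
  cell(0,1) ba: ∅
  cell(1,2) ab: ∅
  cell(2,3) bb: {A,C}
  cell(3,4) bb: {A,C}
  cell(0,2) bab: ∅
  cell(1,3) abb: {A,C,S,X3,X4}  orig:{A,C,S}
  cell(2,4) bbb: {A,C,S,X3,X4}  orig:{A,C,S}
  cell(0,3) babb: {A,C,S,X3,X4}  orig:{A,C,S}
  cell(1,4) abbb: {A,C,S,X3,X4}  orig:{A,C,S}
  cell(0,4) babbb: {A,C,S,X3,X4}  orig:{A,C,S}

S ∈ T[0,4] ⇒ YES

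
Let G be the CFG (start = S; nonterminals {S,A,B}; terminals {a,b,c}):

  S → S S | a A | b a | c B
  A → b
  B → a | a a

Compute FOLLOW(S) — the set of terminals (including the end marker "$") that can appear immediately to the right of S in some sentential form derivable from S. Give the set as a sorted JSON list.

FIRST iteration:
round 1:
  A via A→b: +{b}
  B via B→a: +{a}
  S via S→a A: +{a}
  S via S→b a: +{b}
  S via S→c B: +{c}
  FIRST[S]={a,b,c}  FIRST[A]={b}  FIRST[B]={a}
round 2: done
  FIRST[S]={a,b,c}  FIRST[A]={b}  FIRST[B]={a}

FOLLOW iteration:
initialize: $ ∈ FOLLOW(S)
round 1:
  S→S S: FOLLOW(S) ⊇ FIRST(S) = {a,b,c}; new: +{a,b,c}
  S→a A: FOLLOW(A) ⊇ FOLLOW(S) ⊇ {$,a,b,c}; new: +{$,a,b,c}
  S→c B: FOLLOW(B) ⊇ FOLLOW(S) ⊇ {$,a,b,c}; new: +{$,a,b,c}
  FOLLOW(S)={$,a,b,c}  FOLLOW(A)={$,a,b,c}  FOLLOW(B)={$,a,b,c}
round 2: (stable)
  FOLLOW(S)={$,a,b,c}  FOLLOW(A)={$,a,b,c}  FOLLOW(B)={$,a,b,c}

FOLLOW(S) = ["$", "a", "b", "c"]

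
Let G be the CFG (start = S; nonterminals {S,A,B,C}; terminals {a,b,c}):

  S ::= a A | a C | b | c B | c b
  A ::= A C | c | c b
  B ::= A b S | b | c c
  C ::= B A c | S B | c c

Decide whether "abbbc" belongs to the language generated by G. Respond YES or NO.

Convert to CNF:
  S -> T0 B | T0 T1 | T2 A | T2 C | b
  A -> A C | T0 T1 | c
  B -> A X3 | T0 T0 | b
  C -> B X4 | S B | T0 T0
  T0 -> c
  T1 -> b
  T2 -> a
  X3 -> T1 S
  X4 -> A T0

CYK table (by increasing span):
  [0..0]={T2}  "a"  orig:{}
  [1..1]={B,S,T1}  "b"  orig:{B,S}
  [2..2]={B,S,T1}  "b"  orig:{B,S}
  [3..3]={B,S,T1}  "b"  orig:{B,S}
  [4..4]={A,T0}  "c"  orig:{A}
  [0..1]=∅  "ab"
  [1..2]={C,X3}  "bb"  orig:{C}
  [2..3]={C,X3}  "bb"  orig:{C}
  [3..4]=∅  "bc"
  [0..2]={S}  "abb"
  [1..3]=∅  "bbb"
  [2..4]=∅  "bbc"
  [0..3]={C}  "abbb"
  [1..4]=∅  "bbbc"
  [0..4]=∅  "abbbc"

S ∉ T[0,4] ⇒ NO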